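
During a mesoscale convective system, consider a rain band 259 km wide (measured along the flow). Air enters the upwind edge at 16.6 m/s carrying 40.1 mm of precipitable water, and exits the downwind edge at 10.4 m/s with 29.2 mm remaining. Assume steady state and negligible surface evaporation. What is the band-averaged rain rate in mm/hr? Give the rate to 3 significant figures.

Column moisture flux per unit crosswind length is F = V × PW.
Inflow: F_in = 16.6 × 40.1 = 665.66 mm·m/s
Outflow: F_out = 10.4 × 29.2 = 303.68 mm·m/s
Steady-state rate R = (F_in − F_out)/L = (665.66 − 303.68) / 259000 m = 1.398e-03 mm/s.
R = 1.398e-03 × 3600 = 5.03 mm/hr.

R ≈ 5.03 mm/hr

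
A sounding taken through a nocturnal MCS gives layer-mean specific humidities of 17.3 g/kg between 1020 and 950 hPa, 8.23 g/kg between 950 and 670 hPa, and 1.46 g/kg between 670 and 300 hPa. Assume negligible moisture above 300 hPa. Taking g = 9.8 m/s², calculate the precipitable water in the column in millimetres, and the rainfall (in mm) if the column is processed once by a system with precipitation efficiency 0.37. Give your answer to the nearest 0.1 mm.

Precipitable water is the column-integrated vapour mass per unit area: PW = (1/g) Σ q̄ Δp, with q in kg/kg and Δp in Pa (1 kg/m² of water = 1 mm).
Layer 1020–950 hPa: Δp = 70 hPa = 7000 Pa, q̄ = 0.0173 kg/kg → 0.0173 × 7000 / 9.8 = 12.36 mm
Layer 950–670 hPa: Δp = 280 hPa = 28000 Pa, q̄ = 0.00823 kg/kg → 0.00823 × 28000 / 9.8 = 23.51 mm
Layer 670–300 hPa: Δp = 370 hPa = 37000 Pa, q̄ = 0.00146 kg/kg → 0.00146 × 37000 / 9.8 = 5.51 mm
PW = 12.36 + 23.51 + 5.51 = 41.38 ≈ 41.4 mm.
Rainfall = ε × PW = 0.37 × 41.4 = 15.3 mm.

PW ≈ 41.4 mm; rainfall ≈ 15.3 mm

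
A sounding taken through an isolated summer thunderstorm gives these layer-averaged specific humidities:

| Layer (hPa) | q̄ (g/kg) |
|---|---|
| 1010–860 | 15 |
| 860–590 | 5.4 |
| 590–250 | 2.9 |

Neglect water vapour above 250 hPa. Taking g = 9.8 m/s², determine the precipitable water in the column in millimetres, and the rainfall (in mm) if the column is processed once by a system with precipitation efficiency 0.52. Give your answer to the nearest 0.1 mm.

PW ≈ 47.9 mm; rainfall ≈ 24.9 mm

Precipitable water is the column-integrated vapour mass per unit area: PW = (1/g) Σ q̄ Δp, with q in kg/kg and Δp in Pa (1 kg/m² of water = 1 mm).
Layer 1010–860 hPa: Δp = 150 hPa = 15000 Pa, q̄ = 0.015 kg/kg → 0.015 × 15000 / 9.8 = 22.96 mm
Layer 860–590 hPa: Δp = 270 hPa = 27000 Pa, q̄ = 0.0054 kg/kg → 0.0054 × 27000 / 9.8 = 14.88 mm
Layer 590–250 hPa: Δp = 340 hPa = 34000 Pa, q̄ = 0.0029 kg/kg → 0.0029 × 34000 / 9.8 = 10.06 mm
PW = 22.96 + 14.88 + 10.06 = 47.90 ≈ 47.9 mm.
Rainfall = ε × PW = 0.52 × 47.9 = 24.9 mm.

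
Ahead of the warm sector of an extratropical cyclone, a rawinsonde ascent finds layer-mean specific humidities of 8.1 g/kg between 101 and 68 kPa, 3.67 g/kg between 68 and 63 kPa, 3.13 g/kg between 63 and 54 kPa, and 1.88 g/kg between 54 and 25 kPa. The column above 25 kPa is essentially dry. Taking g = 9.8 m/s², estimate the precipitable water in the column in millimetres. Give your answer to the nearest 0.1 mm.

PW ≈ 37.6 mm

Precipitable water is the column-integrated vapour mass per unit area: PW = (1/g) Σ q̄ Δp, with q in kg/kg and Δp in Pa (1 kg/m² of water = 1 mm).
Layer 101–68 kPa: Δp = 330 hPa = 33000 Pa, q̄ = 0.0081 kg/kg → 0.0081 × 33000 / 9.8 = 27.28 mm
Layer 68–63 kPa: Δp = 50 hPa = 5000 Pa, q̄ = 0.00367 kg/kg → 0.00367 × 5000 / 9.8 = 1.87 mm
Layer 63–54 kPa: Δp = 90 hPa = 9000 Pa, q̄ = 0.00313 kg/kg → 0.00313 × 9000 / 9.8 = 2.87 mm
Layer 54–25 kPa: Δp = 290 hPa = 29000 Pa, q̄ = 0.00188 kg/kg → 0.00188 × 29000 / 9.8 = 5.56 mm
PW = 27.28 + 1.87 + 2.87 + 5.56 = 37.58 ≈ 37.6 mm.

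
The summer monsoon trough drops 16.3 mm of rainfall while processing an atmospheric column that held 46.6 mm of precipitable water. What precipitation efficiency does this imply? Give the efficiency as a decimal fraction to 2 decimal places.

ε ≈ 0.35

ε = rainfall / PW = 16.3 / 46.6 = 0.35.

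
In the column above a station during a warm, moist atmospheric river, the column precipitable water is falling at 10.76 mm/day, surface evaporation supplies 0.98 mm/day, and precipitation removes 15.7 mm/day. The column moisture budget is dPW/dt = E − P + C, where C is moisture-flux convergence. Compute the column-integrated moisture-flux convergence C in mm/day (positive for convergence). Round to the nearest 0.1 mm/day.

dPW/dt = -10.76 mm/day.
C = dPW/dt − E + P = (-10.76) − 0.98 + 15.7 = 4.0 mm/day.

C ≈ 4.0 mm/day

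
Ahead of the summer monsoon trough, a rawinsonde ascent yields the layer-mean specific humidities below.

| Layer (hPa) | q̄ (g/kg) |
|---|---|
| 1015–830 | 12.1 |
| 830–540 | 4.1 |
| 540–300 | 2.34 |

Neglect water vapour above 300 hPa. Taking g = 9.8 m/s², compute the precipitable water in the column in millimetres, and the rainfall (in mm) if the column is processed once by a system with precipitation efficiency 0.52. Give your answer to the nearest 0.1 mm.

Precipitable water is the column-integrated vapour mass per unit area: PW = (1/g) Σ q̄ Δp, with q in kg/kg and Δp in Pa (1 kg/m² of water = 1 mm).
Layer 1015–830 hPa: Δp = 185 hPa = 18500 Pa, q̄ = 0.0121 kg/kg → 0.0121 × 18500 / 9.8 = 22.84 mm
Layer 830–540 hPa: Δp = 290 hPa = 29000 Pa, q̄ = 0.0041 kg/kg → 0.0041 × 29000 / 9.8 = 12.13 mm
Layer 540–300 hPa: Δp = 240 hPa = 24000 Pa, q̄ = 0.00234 kg/kg → 0.00234 × 24000 / 9.8 = 5.73 mm
PW = 22.84 + 12.13 + 5.73 = 40.70 ≈ 40.7 mm.
Rainfall = ε × PW = 0.52 × 40.7 = 21.2 mm.

PW ≈ 40.7 mm; rainfall ≈ 21.2 mm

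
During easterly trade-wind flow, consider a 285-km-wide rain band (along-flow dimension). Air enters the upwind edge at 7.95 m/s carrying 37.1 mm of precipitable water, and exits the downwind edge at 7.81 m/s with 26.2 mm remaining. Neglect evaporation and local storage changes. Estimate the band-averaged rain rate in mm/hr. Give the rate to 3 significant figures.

Column moisture flux per unit crosswind length is F = V × PW.
Inflow: F_in = 7.95 × 37.1 = 294.945 mm·m/s
Outflow: F_out = 7.81 × 26.2 = 204.622 mm·m/s
Steady-state rate R = (F_in − F_out)/L = (294.945 − 204.622) / 285000 m = 3.169e-04 mm/s.
R = 3.169e-04 × 3600 = 1.14 mm/hr.

R ≈ 1.14 mm/hr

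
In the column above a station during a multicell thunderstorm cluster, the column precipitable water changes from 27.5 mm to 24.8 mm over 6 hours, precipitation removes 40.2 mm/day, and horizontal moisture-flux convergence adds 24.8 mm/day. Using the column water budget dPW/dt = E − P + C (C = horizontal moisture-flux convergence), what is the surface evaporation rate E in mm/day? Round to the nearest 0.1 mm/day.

dPW/dt = (24.8 − 27.5) mm / (6/24 day) = -10.800 mm/day.
E = dPW/dt + P − C = (-10.800) + 40.2 − (24.8) = 4.6 mm/day.

E ≈ 4.6 mm/day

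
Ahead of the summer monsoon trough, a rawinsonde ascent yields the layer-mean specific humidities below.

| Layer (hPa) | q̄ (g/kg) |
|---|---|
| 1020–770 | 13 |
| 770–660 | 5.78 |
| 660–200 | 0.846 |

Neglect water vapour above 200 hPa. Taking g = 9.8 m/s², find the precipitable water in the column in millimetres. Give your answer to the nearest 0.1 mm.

Precipitable water is the column-integrated vapour mass per unit area: PW = (1/g) Σ q̄ Δp, with q in kg/kg and Δp in Pa (1 kg/m² of water = 1 mm).
Layer 1020–770 hPa: Δp = 250 hPa = 25000 Pa, q̄ = 0.013 kg/kg → 0.013 × 25000 / 9.8 = 33.16 mm
Layer 770–660 hPa: Δp = 110 hPa = 11000 Pa, q̄ = 0.00578 kg/kg → 0.00578 × 11000 / 9.8 = 6.49 mm
Layer 660–200 hPa: Δp = 460 hPa = 46000 Pa, q̄ = 0.000846 kg/kg → 0.000846 × 46000 / 9.8 = 3.97 mm
PW = 33.16 + 6.49 + 3.97 = 43.62 ≈ 43.6 mm.

PW ≈ 43.6 mm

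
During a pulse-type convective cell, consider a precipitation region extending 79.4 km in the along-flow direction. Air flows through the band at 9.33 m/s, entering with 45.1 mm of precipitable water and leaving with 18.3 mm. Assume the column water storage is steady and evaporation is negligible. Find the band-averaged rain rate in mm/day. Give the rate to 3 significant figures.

Column moisture flux per unit crosswind length is F = V × PW.
Inflow: F_in = 9.33 × 45.1 = 420.783 mm·m/s
Outflow: F_out = 9.33 × 18.3 = 170.739 mm·m/s
Steady-state rate R = (F_in − F_out)/L = (420.783 − 170.739) / 79400 m = 3.149e-03 mm/s.
R = 3.149e-03 × 3600 × 24 = 272 mm/day.

R ≈ 272 mm/day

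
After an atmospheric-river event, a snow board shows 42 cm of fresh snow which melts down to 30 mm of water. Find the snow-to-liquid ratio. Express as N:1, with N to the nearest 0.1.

Ratio = snow depth / SWE = 420 mm / 30 mm = 14.0, i.e. 14.0:1.

ratio ≈ 14.0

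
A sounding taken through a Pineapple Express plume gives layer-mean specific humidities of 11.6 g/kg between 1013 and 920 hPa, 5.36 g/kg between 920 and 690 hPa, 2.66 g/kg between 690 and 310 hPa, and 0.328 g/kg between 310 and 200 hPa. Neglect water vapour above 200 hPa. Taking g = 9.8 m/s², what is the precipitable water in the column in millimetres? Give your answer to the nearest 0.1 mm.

Precipitable water is the column-integrated vapour mass per unit area: PW = (1/g) Σ q̄ Δp, with q in kg/kg and Δp in Pa (1 kg/m² of water = 1 mm).
Layer 1013–920 hPa: Δp = 93 hPa = 9300 Pa, q̄ = 0.0116 kg/kg → 0.0116 × 9300 / 9.8 = 11.01 mm
Layer 920–690 hPa: Δp = 230 hPa = 23000 Pa, q̄ = 0.00536 kg/kg → 0.00536 × 23000 / 9.8 = 12.58 mm
Layer 690–310 hPa: Δp = 380 hPa = 38000 Pa, q̄ = 0.00266 kg/kg → 0.00266 × 38000 / 9.8 = 10.31 mm
Layer 310–200 hPa: Δp = 110 hPa = 11000 Pa, q̄ = 0.000328 kg/kg → 0.000328 × 11000 / 9.8 = 0.37 mm
PW = 11.01 + 12.58 + 10.31 + 0.37 = 34.27 ≈ 34.3 mm.

PW ≈ 34.3 mm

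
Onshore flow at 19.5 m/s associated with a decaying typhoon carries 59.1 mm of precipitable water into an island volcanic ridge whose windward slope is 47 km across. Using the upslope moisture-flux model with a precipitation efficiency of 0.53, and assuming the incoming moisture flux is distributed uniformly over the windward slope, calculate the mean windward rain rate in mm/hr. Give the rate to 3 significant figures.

Incoming column moisture flux per unit ridge length: F = V × PW = 19.5 × 59.1 = 1152.45 mm·m/s.
Spread over the 47 km slope with efficiency ε = 0.53: R = ε·F/W = 0.53 × 1152.45 / 47000 m = 1.300e-02 mm/s.
R = 1.300e-02 × 3600 = 46.8 mm/hr.

R ≈ 46.8 mm/hr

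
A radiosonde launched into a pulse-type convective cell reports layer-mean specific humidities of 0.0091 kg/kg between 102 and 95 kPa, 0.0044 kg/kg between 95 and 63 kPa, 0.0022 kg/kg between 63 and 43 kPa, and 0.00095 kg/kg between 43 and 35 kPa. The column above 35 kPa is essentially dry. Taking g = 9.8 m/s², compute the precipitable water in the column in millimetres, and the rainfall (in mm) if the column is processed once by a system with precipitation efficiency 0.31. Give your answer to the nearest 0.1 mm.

PW ≈ 26.1 mm; rainfall ≈ 8.1 mm

Precipitable water is the column-integrated vapour mass per unit area: PW = (1/g) Σ q̄ Δp, with q in kg/kg and Δp in Pa (1 kg/m² of water = 1 mm).
Layer 102–95 kPa: Δp = 70 hPa = 7000 Pa, q̄ = 0.0091 kg/kg → 0.0091 × 7000 / 9.8 = 6.50 mm
Layer 95–63 kPa: Δp = 320 hPa = 32000 Pa, q̄ = 0.0044 kg/kg → 0.0044 × 32000 / 9.8 = 14.37 mm
Layer 63–43 kPa: Δp = 200 hPa = 20000 Pa, q̄ = 0.0022 kg/kg → 0.0022 × 20000 / 9.8 = 4.49 mm
Layer 43–35 kPa: Δp = 80 hPa = 8000 Pa, q̄ = 0.00095 kg/kg → 0.00095 × 8000 / 9.8 = 0.78 mm
PW = 6.50 + 14.37 + 4.49 + 0.78 = 26.14 ≈ 26.1 mm.
Rainfall = ε × PW = 0.31 × 26.1 = 8.1 mm.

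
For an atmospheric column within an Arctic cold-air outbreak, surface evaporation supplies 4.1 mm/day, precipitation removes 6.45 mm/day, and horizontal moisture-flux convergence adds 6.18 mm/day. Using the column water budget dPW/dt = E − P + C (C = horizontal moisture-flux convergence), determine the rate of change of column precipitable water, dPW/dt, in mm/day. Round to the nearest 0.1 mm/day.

dPW/dt = E − P + C = 4.1 − 6.45 + (6.18) = 3.8 mm/day.

dPW/dt ≈ 3.8 mm/day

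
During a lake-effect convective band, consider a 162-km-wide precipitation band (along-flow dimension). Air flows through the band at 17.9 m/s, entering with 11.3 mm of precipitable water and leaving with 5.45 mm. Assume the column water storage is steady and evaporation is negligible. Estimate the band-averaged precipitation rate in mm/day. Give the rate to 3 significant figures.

Column moisture flux per unit crosswind length is F = V × PW.
Inflow: F_in = 17.9 × 11.3 = 202.27 mm·m/s
Outflow: F_out = 17.9 × 5.45 = 97.555 mm·m/s
Steady-state rate R = (F_in − F_out)/L = (202.27 − 97.555) / 162000 m = 6.464e-04 mm/s.
R = 6.464e-04 × 3600 × 24 = 55.8 mm/day.

R ≈ 55.8 mm/day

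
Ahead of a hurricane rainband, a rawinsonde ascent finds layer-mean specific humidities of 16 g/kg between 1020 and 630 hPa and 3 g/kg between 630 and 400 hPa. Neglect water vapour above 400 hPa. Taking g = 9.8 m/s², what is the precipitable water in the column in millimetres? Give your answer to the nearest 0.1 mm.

Precipitable water is the column-integrated vapour mass per unit area: PW = (1/g) Σ q̄ Δp, with q in kg/kg and Δp in Pa (1 kg/m² of water = 1 mm).
Layer 1020–630 hPa: Δp = 390 hPa = 39000 Pa, q̄ = 0.016 kg/kg → 0.016 × 39000 / 9.8 = 63.67 mm
Layer 630–400 hPa: Δp = 230 hPa = 23000 Pa, q̄ = 0.003 kg/kg → 0.003 × 23000 / 9.8 = 7.04 mm
PW = 63.67 + 7.04 = 70.71 ≈ 70.7 mm.

PW ≈ 70.7 mm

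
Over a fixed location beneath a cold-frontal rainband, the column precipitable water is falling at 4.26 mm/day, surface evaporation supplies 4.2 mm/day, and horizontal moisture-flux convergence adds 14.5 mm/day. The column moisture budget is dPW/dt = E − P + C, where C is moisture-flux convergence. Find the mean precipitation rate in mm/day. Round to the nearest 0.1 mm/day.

P ≈ 23.0 mm/day

dPW/dt = -4.26 mm/day.
P = E + C − dPW/dt = 4.2 + (14.5) − (-4.26) = 23.0 mm/day.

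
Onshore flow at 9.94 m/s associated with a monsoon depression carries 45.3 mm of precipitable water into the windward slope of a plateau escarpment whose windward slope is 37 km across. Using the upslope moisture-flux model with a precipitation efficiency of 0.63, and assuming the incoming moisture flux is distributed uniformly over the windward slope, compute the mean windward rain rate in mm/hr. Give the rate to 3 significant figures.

R ≈ 27.6 mm/hr

Incoming column moisture flux per unit ridge length: F = V × PW = 9.94 × 45.3 = 450.282 mm·m/s.
Spread over the 37 km slope with efficiency ε = 0.63: R = ε·F/W = 0.63 × 450.282 / 37000 m = 7.667e-03 mm/s.
R = 7.667e-03 × 3600 = 27.6 mm/hr.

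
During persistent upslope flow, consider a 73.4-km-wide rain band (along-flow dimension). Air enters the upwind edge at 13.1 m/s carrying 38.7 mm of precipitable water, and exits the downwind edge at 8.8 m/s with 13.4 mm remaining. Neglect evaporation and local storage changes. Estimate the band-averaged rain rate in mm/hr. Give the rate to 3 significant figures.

R ≈ 19.1 mm/hr

Column moisture flux per unit crosswind length is F = V × PW.
Inflow: F_in = 13.1 × 38.7 = 506.97 mm·m/s
Outflow: F_out = 8.8 × 13.4 = 117.92 mm·m/s
Steady-state rate R = (F_in − F_out)/L = (506.97 − 117.92) / 73400 m = 5.300e-03 mm/s.
R = 5.300e-03 × 3600 = 19.1 mm/hr.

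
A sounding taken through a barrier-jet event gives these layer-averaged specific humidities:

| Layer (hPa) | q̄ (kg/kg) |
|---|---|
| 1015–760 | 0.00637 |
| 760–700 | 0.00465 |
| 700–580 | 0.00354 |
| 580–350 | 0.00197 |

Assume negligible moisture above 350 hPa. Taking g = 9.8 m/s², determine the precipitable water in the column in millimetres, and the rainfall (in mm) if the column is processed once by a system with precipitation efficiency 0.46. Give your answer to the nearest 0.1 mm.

PW ≈ 28.4 mm; rainfall ≈ 13.1 mm

Precipitable water is the column-integrated vapour mass per unit area: PW = (1/g) Σ q̄ Δp, with q in kg/kg and Δp in Pa (1 kg/m² of water = 1 mm).
Layer 1015–760 hPa: Δp = 255 hPa = 25500 Pa, q̄ = 0.00637 kg/kg → 0.00637 × 25500 / 9.8 = 16.58 mm
Layer 760–700 hPa: Δp = 60 hPa = 6000 Pa, q̄ = 0.00465 kg/kg → 0.00465 × 6000 / 9.8 = 2.85 mm
Layer 700–580 hPa: Δp = 120 hPa = 12000 Pa, q̄ = 0.00354 kg/kg → 0.00354 × 12000 / 9.8 = 4.33 mm
Layer 580–350 hPa: Δp = 230 hPa = 23000 Pa, q̄ = 0.00197 kg/kg → 0.00197 × 23000 / 9.8 = 4.62 mm
PW = 16.58 + 2.85 + 4.33 + 4.62 = 28.38 ≈ 28.4 mm.
Rainfall = ε × PW = 0.46 × 28.4 = 13.1 mm.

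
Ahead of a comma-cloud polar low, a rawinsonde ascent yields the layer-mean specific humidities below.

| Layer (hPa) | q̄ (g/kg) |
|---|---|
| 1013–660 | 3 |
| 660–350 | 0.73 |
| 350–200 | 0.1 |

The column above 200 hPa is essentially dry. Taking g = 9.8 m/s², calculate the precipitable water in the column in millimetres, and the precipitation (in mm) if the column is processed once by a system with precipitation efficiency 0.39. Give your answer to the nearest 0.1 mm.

Precipitable water is the column-integrated vapour mass per unit area: PW = (1/g) Σ q̄ Δp, with q in kg/kg and Δp in Pa (1 kg/m² of water = 1 mm).
Layer 1013–660 hPa: Δp = 353 hPa = 35300 Pa, q̄ = 0.003 kg/kg → 0.003 × 35300 / 9.8 = 10.81 mm
Layer 660–350 hPa: Δp = 310 hPa = 31000 Pa, q̄ = 0.00073 kg/kg → 0.00073 × 31000 / 9.8 = 2.31 mm
Layer 350–200 hPa: Δp = 150 hPa = 15000 Pa, q̄ = 0.0001 kg/kg → 0.0001 × 15000 / 9.8 = 0.15 mm
PW = 10.81 + 2.31 + 0.15 = 13.27 ≈ 13.3 mm.
Precipitation = ε × PW = 0.39 × 13.3 = 5.2 mm.

PW ≈ 13.3 mm; precipitation ≈ 5.2 mm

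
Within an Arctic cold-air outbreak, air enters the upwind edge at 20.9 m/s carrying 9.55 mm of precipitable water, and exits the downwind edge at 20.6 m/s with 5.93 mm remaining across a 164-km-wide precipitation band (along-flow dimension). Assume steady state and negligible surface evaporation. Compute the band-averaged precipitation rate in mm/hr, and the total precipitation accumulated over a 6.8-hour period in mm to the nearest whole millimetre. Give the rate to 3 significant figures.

R ≈ 1.70 mm/hr; total ≈ 12 mm

Column moisture flux per unit crosswind length is F = V × PW.
Inflow: F_in = 20.9 × 9.55 = 199.595 mm·m/s
Outflow: F_out = 20.6 × 5.93 = 122.158 mm·m/s
Steady-state rate R = (F_in − F_out)/L = (199.595 − 122.158) / 164000 m = 4.722e-04 mm/s.
R = 4.722e-04 × 3600 = 1.70 mm/hr.
Over 6.8 h: total = 1.70 × 6.8 = 11.56 ≈ 12 mm.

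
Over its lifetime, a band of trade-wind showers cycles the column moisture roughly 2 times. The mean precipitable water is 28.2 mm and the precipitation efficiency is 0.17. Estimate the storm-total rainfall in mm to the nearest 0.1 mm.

rainfall ≈ 9.6 mm

Each cycle deposits ε × PW = 0.17 × 28.2 = 4.794 mm.
Over 2 cycles: 2 × 4.794 = 9.6 mm.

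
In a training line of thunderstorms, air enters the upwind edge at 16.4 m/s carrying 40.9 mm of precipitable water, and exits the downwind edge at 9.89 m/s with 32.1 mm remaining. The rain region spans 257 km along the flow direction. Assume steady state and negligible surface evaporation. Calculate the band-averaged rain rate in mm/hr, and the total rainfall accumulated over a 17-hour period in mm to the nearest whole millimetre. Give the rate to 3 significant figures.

Column moisture flux per unit crosswind length is F = V × PW.
Inflow: F_in = 16.4 × 40.9 = 670.76 mm·m/s
Outflow: F_out = 9.89 × 32.1 = 317.469 mm·m/s
Steady-state rate R = (F_in − F_out)/L = (670.76 − 317.469) / 257000 m = 1.375e-03 mm/s.
R = 1.375e-03 × 3600 = 4.95 mm/hr.
Over 17 h: total = 4.95 × 17 = 84.15 ≈ 84 mm.

R ≈ 4.95 mm/hr; total ≈ 84 mm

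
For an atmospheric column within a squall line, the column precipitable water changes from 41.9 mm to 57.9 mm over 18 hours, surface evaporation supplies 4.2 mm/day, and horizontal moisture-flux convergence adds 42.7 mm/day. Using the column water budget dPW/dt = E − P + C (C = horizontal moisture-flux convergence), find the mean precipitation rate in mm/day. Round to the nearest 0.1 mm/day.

P ≈ 25.6 mm/day

dPW/dt = (57.9 − 41.9) mm / (18/24 day) = +21.333 mm/day.
P = E + C − dPW/dt = 4.2 + (42.7) − (+21.333) = 25.6 mm/day.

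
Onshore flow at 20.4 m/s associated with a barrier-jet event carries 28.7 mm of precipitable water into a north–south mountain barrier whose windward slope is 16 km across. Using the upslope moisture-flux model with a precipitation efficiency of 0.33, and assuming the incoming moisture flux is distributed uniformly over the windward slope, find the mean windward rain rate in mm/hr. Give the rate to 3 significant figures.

R ≈ 43.5 mm/hr

Incoming column moisture flux per unit ridge length: F = V × PW = 20.4 × 28.7 = 585.48 mm·m/s.
Spread over the 16 km slope with efficiency ε = 0.33: R = ε·F/W = 0.33 × 585.48 / 16000 m = 1.208e-02 mm/s.
R = 1.208e-02 × 3600 = 43.5 mm/hr.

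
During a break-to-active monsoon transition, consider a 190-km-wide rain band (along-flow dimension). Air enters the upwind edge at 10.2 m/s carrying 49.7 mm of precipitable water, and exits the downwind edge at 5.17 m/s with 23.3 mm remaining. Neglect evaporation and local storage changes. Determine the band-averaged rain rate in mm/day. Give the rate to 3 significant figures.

Column moisture flux per unit crosswind length is F = V × PW.
Inflow: F_in = 10.2 × 49.7 = 506.94 mm·m/s
Outflow: F_out = 5.17 × 23.3 = 120.461 mm·m/s
Steady-state rate R = (F_in − F_out)/L = (506.94 − 120.461) / 190000 m = 2.034e-03 mm/s.
R = 2.034e-03 × 3600 × 24 = 176 mm/day.

R ≈ 176 mm/day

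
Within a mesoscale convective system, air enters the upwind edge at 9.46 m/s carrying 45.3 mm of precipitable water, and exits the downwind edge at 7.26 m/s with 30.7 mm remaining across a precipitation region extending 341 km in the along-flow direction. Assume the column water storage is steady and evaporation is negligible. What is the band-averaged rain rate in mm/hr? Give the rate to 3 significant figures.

R ≈ 2.17 mm/hr

Column moisture flux per unit crosswind length is F = V × PW.
Inflow: F_in = 9.46 × 45.3 = 428.538 mm·m/s
Outflow: F_out = 7.26 × 30.7 = 222.882 mm·m/s
Steady-state rate R = (F_in − F_out)/L = (428.538 − 222.882) / 341000 m = 6.031e-04 mm/s.
R = 6.031e-04 × 3600 = 2.17 mm/hr.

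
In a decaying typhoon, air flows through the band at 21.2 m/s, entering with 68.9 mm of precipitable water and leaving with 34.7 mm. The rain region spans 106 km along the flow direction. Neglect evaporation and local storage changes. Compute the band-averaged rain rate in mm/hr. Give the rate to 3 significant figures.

Column moisture flux per unit crosswind length is F = V × PW.
Inflow: F_in = 21.2 × 68.9 = 1460.68 mm·m/s
Outflow: F_out = 21.2 × 34.7 = 735.64 mm·m/s
Steady-state rate R = (F_in − F_out)/L = (1460.68 − 735.64) / 106000 m = 6.840e-03 mm/s.
R = 6.840e-03 × 3600 = 24.6 mm/hr.

R ≈ 24.6 mm/hr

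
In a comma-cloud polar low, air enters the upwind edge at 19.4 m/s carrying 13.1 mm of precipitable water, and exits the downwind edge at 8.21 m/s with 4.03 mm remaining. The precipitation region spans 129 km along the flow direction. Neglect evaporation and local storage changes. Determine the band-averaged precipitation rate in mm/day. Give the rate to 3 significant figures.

R ≈ 148 mm/day

Column moisture flux per unit crosswind length is F = V × PW.
Inflow: F_in = 19.4 × 13.1 = 254.14 mm·m/s
Outflow: F_out = 8.21 × 4.03 = 33.0863 mm·m/s
Steady-state rate R = (F_in − F_out)/L = (254.14 − 33.0863) / 129000 m = 1.714e-03 mm/s.
R = 1.714e-03 × 3600 × 24 = 148 mm/day.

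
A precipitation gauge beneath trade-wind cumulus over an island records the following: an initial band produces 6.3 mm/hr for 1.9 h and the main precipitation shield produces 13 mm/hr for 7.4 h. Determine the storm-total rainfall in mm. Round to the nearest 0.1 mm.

total ≈ 108.2 mm

Total = Σ Rᵢ Δtᵢ = 6.3 × 1.9 + 13 × 7.4
      = 11.97 + 96.2 = 108.2 mm.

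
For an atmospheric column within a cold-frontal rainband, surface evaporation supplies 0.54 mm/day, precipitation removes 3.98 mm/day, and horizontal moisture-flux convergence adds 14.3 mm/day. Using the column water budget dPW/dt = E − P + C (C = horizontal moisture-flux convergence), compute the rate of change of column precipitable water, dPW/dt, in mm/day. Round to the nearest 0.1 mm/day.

dPW/dt ≈ 10.9 mm/day

dPW/dt = E − P + C = 0.54 − 3.98 + (14.3) = 10.9 mm/day.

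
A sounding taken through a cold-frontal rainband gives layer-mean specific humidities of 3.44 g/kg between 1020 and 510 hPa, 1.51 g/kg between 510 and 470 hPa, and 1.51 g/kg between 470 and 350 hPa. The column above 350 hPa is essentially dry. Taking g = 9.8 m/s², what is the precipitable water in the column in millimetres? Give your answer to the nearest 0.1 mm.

PW ≈ 20.4 mm

Precipitable water is the column-integrated vapour mass per unit area: PW = (1/g) Σ q̄ Δp, with q in kg/kg and Δp in Pa (1 kg/m² of water = 1 mm).
Layer 1020–510 hPa: Δp = 510 hPa = 51000 Pa, q̄ = 0.00344 kg/kg → 0.00344 × 51000 / 9.8 = 17.90 mm
Layer 510–470 hPa: Δp = 40 hPa = 4000 Pa, q̄ = 0.00151 kg/kg → 0.00151 × 4000 / 9.8 = 0.62 mm
Layer 470–350 hPa: Δp = 120 hPa = 12000 Pa, q̄ = 0.00151 kg/kg → 0.00151 × 12000 / 9.8 = 1.85 mm
PW = 17.90 + 0.62 + 1.85 = 20.37 ≈ 20.4 mm.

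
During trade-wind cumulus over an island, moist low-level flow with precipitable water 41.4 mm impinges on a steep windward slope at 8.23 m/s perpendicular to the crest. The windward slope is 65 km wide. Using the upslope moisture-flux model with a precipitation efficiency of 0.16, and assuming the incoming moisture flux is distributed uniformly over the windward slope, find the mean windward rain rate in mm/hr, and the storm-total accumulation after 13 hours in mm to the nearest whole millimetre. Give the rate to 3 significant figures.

R ≈ 3.02 mm/hr; total ≈ 39 mm

Incoming column moisture flux per unit ridge length: F = V × PW = 8.23 × 41.4 = 340.722 mm·m/s.
Spread over the 65 km slope with efficiency ε = 0.16: R = ε·F/W = 0.16 × 340.722 / 65000 m = 8.387e-04 mm/s.
R = 8.387e-04 × 3600 = 3.02 mm/hr.
Over 13 h: total = 3.02 × 13 = 39.26 ≈ 39 mm.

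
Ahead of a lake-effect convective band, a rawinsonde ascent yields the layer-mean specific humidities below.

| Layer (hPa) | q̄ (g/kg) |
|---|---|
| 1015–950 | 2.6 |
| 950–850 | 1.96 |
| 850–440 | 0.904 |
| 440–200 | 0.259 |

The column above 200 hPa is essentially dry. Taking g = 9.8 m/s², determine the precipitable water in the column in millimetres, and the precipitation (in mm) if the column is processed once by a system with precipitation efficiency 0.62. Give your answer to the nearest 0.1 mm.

PW ≈ 8.1 mm; precipitation ≈ 5.0 mm

Precipitable water is the column-integrated vapour mass per unit area: PW = (1/g) Σ q̄ Δp, with q in kg/kg and Δp in Pa (1 kg/m² of water = 1 mm).
Layer 1015–950 hPa: Δp = 65 hPa = 6500 Pa, q̄ = 0.0026 kg/kg → 0.0026 × 6500 / 9.8 = 1.72 mm
Layer 950–850 hPa: Δp = 100 hPa = 10000 Pa, q̄ = 0.00196 kg/kg → 0.00196 × 10000 / 9.8 = 2.00 mm
Layer 850–440 hPa: Δp = 410 hPa = 41000 Pa, q̄ = 0.000904 kg/kg → 0.000904 × 41000 / 9.8 = 3.78 mm
Layer 440–200 hPa: Δp = 240 hPa = 24000 Pa, q̄ = 0.000259 kg/kg → 0.000259 × 24000 / 9.8 = 0.63 mm
PW = 1.72 + 2.00 + 3.78 + 0.63 = 8.13 ≈ 8.1 mm.
Precipitation = ε × PW = 0.62 × 8.1 = 5.0 mm.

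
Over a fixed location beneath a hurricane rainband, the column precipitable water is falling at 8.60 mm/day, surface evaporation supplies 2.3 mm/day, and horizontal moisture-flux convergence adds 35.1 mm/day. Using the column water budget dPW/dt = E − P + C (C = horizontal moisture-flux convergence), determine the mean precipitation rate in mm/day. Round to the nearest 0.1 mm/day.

dPW/dt = -8.60 mm/day.
P = E + C − dPW/dt = 2.3 + (35.1) − (-8.60) = 46.0 mm/day.

P ≈ 46.0 mm/day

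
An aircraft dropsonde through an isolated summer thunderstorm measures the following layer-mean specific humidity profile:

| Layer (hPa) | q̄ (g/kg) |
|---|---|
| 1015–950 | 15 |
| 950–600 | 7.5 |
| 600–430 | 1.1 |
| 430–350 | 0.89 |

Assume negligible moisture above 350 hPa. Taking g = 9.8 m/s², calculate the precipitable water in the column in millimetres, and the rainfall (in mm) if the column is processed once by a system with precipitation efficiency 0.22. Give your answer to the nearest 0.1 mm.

Precipitable water is the column-integrated vapour mass per unit area: PW = (1/g) Σ q̄ Δp, with q in kg/kg and Δp in Pa (1 kg/m² of water = 1 mm).
Layer 1015–950 hPa: Δp = 65 hPa = 6500 Pa, q̄ = 0.015 kg/kg → 0.015 × 6500 / 9.8 = 9.95 mm
Layer 950–600 hPa: Δp = 350 hPa = 35000 Pa, q̄ = 0.0075 kg/kg → 0.0075 × 35000 / 9.8 = 26.79 mm
Layer 600–430 hPa: Δp = 170 hPa = 17000 Pa, q̄ = 0.0011 kg/kg → 0.0011 × 17000 / 9.8 = 1.91 mm
Layer 430–350 hPa: Δp = 80 hPa = 8000 Pa, q̄ = 0.00089 kg/kg → 0.00089 × 8000 / 9.8 = 0.73 mm
PW = 9.95 + 26.79 + 1.91 + 0.73 = 39.38 ≈ 39.4 mm.
Rainfall = ε × PW = 0.22 × 39.4 = 8.7 mm.

PW ≈ 39.4 mm; rainfall ≈ 8.7 mm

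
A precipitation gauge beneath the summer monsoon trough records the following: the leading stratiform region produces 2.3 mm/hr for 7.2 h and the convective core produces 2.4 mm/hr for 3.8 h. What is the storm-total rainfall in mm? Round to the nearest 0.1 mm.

total ≈ 25.7 mm

Total = Σ Rᵢ Δtᵢ = 2.3 × 7.2 + 2.4 × 3.8
      = 16.56 + 9.12 = 25.7 mm.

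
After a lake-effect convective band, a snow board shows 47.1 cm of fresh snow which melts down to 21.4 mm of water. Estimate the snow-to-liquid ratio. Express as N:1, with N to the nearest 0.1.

Ratio = snow depth / SWE = 471 mm / 21.4 mm = 22.0, i.e. 22.0:1.

ratio ≈ 22.0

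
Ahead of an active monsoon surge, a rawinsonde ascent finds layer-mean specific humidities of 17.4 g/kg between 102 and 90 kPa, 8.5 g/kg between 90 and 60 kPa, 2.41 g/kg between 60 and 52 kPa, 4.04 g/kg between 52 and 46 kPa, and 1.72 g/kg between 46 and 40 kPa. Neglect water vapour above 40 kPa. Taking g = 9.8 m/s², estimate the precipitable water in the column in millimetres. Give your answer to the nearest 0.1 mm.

Precipitable water is the column-integrated vapour mass per unit area: PW = (1/g) Σ q̄ Δp, with q in kg/kg and Δp in Pa (1 kg/m² of water = 1 mm).
Layer 102–90 kPa: Δp = 120 hPa = 12000 Pa, q̄ = 0.0174 kg/kg → 0.0174 × 12000 / 9.8 = 21.31 mm
Layer 90–60 kPa: Δp = 300 hPa = 30000 Pa, q̄ = 0.0085 kg/kg → 0.0085 × 30000 / 9.8 = 26.02 mm
Layer 60–52 kPa: Δp = 80 hPa = 8000 Pa, q̄ = 0.00241 kg/kg → 0.00241 × 8000 / 9.8 = 1.97 mm
Layer 52–46 kPa: Δp = 60 hPa = 6000 Pa, q̄ = 0.00404 kg/kg → 0.00404 × 6000 / 9.8 = 2.47 mm
Layer 46–40 kPa: Δp = 60 hPa = 6000 Pa, q̄ = 0.00172 kg/kg → 0.00172 × 6000 / 9.8 = 1.05 mm
PW = 21.31 + 26.02 + 1.97 + 2.47 + 1.05 = 52.82 ≈ 52.8 mm.

PW ≈ 52.8 mm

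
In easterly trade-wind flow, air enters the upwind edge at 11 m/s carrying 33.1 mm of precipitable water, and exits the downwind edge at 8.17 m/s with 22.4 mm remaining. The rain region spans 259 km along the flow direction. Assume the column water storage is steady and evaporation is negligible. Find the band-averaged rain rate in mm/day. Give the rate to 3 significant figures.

R ≈ 60.4 mm/day

Column moisture flux per unit crosswind length is F = V × PW.
Inflow: F_in = 11 × 33.1 = 364.1 mm·m/s
Outflow: F_out = 8.17 × 22.4 = 183.008 mm·m/s
Steady-state rate R = (F_in − F_out)/L = (364.1 − 183.008) / 259000 m = 6.992e-04 mm/s.
R = 6.992e-04 × 3600 × 24 = 60.4 mm/day.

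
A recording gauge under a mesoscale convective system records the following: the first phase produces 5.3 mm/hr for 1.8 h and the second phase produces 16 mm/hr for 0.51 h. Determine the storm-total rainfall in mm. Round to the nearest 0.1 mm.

total ≈ 17.7 mm

Total = Σ Rᵢ Δtᵢ = 5.3 × 1.8 + 16 × 0.51
      = 9.54 + 8.16 = 17.7 mm.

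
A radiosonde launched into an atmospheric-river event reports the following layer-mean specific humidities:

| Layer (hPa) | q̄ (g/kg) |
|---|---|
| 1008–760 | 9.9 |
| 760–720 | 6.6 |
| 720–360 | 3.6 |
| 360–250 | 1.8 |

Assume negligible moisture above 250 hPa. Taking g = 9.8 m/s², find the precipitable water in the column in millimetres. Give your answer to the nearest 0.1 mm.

PW ≈ 43.0 mm

Precipitable water is the column-integrated vapour mass per unit area: PW = (1/g) Σ q̄ Δp, with q in kg/kg and Δp in Pa (1 kg/m² of water = 1 mm).
Layer 1008–760 hPa: Δp = 248 hPa = 24800 Pa, q̄ = 0.0099 kg/kg → 0.0099 × 24800 / 9.8 = 25.05 mm
Layer 760–720 hPa: Δp = 40 hPa = 4000 Pa, q̄ = 0.0066 kg/kg → 0.0066 × 4000 / 9.8 = 2.69 mm
Layer 720–360 hPa: Δp = 360 hPa = 36000 Pa, q̄ = 0.0036 kg/kg → 0.0036 × 36000 / 9.8 = 13.22 mm
Layer 360–250 hPa: Δp = 110 hPa = 11000 Pa, q̄ = 0.0018 kg/kg → 0.0018 × 11000 / 9.8 = 2.02 mm
PW = 25.05 + 2.69 + 13.22 + 2.02 = 42.98 ≈ 43.0 mm.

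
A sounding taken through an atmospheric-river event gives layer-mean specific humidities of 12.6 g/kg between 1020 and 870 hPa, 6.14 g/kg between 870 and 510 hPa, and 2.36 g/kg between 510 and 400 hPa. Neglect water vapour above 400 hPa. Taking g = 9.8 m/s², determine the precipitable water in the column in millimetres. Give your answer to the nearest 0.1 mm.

Precipitable water is the column-integrated vapour mass per unit area: PW = (1/g) Σ q̄ Δp, with q in kg/kg and Δp in Pa (1 kg/m² of water = 1 mm).
Layer 1020–870 hPa: Δp = 150 hPa = 15000 Pa, q̄ = 0.0126 kg/kg → 0.0126 × 15000 / 9.8 = 19.29 mm
Layer 870–510 hPa: Δp = 360 hPa = 36000 Pa, q̄ = 0.00614 kg/kg → 0.00614 × 36000 / 9.8 = 22.56 mm
Layer 510–400 hPa: Δp = 110 hPa = 11000 Pa, q̄ = 0.00236 kg/kg → 0.00236 × 11000 / 9.8 = 2.65 mm
PW = 19.29 + 22.56 + 2.65 = 44.50 ≈ 44.5 mm.

PW ≈ 44.5 mm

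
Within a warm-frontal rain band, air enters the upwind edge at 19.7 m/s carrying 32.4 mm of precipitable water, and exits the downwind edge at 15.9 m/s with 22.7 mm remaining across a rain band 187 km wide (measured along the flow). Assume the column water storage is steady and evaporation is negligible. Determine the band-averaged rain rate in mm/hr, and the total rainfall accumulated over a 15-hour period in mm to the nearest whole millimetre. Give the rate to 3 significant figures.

Column moisture flux per unit crosswind length is F = V × PW.
Inflow: F_in = 19.7 × 32.4 = 638.28 mm·m/s
Outflow: F_out = 15.9 × 22.7 = 360.93 mm·m/s
Steady-state rate R = (F_in − F_out)/L = (638.28 − 360.93) / 187000 m = 1.483e-03 mm/s.
R = 1.483e-03 × 3600 = 5.34 mm/hr.
Over 15 h: total = 5.34 × 15 = 80.1 ≈ 80 mm.

R ≈ 5.34 mm/hr; total ≈ 80 mm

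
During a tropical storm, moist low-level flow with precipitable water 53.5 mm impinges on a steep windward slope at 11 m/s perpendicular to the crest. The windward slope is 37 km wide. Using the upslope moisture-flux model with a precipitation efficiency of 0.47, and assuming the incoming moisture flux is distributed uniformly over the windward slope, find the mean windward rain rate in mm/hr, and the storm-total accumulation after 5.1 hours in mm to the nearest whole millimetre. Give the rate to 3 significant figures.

Incoming column moisture flux per unit ridge length: F = V × PW = 11 × 53.5 = 588.5 mm·m/s.
Spread over the 37 km slope with efficiency ε = 0.47: R = ε·F/W = 0.47 × 588.5 / 37000 m = 7.476e-03 mm/s.
R = 7.476e-03 × 3600 = 26.9 mm/hr.
Over 5.1 h: total = 26.9 × 5.1 = 137.19 ≈ 137 mm.

R ≈ 26.9 mm/hr; total ≈ 137 mm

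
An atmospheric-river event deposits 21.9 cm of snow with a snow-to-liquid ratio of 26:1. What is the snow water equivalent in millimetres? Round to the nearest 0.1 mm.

SWE ≈ 8.4 mm

SWE = snow depth / ratio = 21.9 cm / 26 = 0.842 cm = 8.4 mm.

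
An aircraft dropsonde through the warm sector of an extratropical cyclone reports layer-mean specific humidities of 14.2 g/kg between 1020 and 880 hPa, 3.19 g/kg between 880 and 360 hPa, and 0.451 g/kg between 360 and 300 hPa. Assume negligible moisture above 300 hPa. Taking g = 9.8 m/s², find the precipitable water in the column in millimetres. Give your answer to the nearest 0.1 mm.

PW ≈ 37.5 mm

Precipitable water is the column-integrated vapour mass per unit area: PW = (1/g) Σ q̄ Δp, with q in kg/kg and Δp in Pa (1 kg/m² of water = 1 mm).
Layer 1020–880 hPa: Δp = 140 hPa = 14000 Pa, q̄ = 0.0142 kg/kg → 0.0142 × 14000 / 9.8 = 20.29 mm
Layer 880–360 hPa: Δp = 520 hPa = 52000 Pa, q̄ = 0.00319 kg/kg → 0.00319 × 52000 / 9.8 = 16.93 mm
Layer 360–300 hPa: Δp = 60 hPa = 6000 Pa, q̄ = 0.000451 kg/kg → 0.000451 × 6000 / 9.8 = 0.28 mm
PW = 20.29 + 16.93 + 0.28 = 37.50 ≈ 37.5 mm.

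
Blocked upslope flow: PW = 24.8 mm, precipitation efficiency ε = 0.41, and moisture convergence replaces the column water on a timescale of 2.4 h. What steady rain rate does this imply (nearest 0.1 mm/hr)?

R ≈ 4.2 mm/hr

Each overturning extracts ε × PW = 0.41 × 24.8 = 10.168 mm.
Rate = ε·PW / τ = 10.168 / 2.4 h = 4.2 mm/hr.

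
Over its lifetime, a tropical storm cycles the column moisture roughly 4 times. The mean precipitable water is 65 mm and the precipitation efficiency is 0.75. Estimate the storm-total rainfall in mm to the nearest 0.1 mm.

rainfall ≈ 195.0 mm

Each cycle deposits ε × PW = 0.75 × 65 = 48.75 mm.
Over 4 cycles: 4 × 48.75 = 195.0 mm.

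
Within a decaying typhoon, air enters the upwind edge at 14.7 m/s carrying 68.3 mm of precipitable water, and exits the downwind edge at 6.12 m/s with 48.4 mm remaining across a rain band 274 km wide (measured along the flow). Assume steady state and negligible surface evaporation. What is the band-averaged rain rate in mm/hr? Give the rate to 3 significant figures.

R ≈ 9.30 mm/hr

Column moisture flux per unit crosswind length is F = V × PW.
Inflow: F_in = 14.7 × 68.3 = 1004.01 mm·m/s
Outflow: F_out = 6.12 × 48.4 = 296.208 mm·m/s
Steady-state rate R = (F_in − F_out)/L = (1004.01 − 296.208) / 274000 m = 2.583e-03 mm/s.
R = 2.583e-03 × 3600 = 9.30 mm/hr.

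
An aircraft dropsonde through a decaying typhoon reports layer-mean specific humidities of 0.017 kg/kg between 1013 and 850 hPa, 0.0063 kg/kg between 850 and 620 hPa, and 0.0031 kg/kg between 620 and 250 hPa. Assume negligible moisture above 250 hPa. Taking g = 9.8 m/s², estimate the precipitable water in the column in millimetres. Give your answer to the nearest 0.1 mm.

Precipitable water is the column-integrated vapour mass per unit area: PW = (1/g) Σ q̄ Δp, with q in kg/kg and Δp in Pa (1 kg/m² of water = 1 mm).
Layer 1013–850 hPa: Δp = 163 hPa = 16300 Pa, q̄ = 0.017 kg/kg → 0.017 × 16300 / 9.8 = 28.28 mm
Layer 850–620 hPa: Δp = 230 hPa = 23000 Pa, q̄ = 0.0063 kg/kg → 0.0063 × 23000 / 9.8 = 14.79 mm
Layer 620–250 hPa: Δp = 370 hPa = 37000 Pa, q̄ = 0.0031 kg/kg → 0.0031 × 37000 / 9.8 = 11.70 mm
PW = 28.28 + 14.79 + 11.70 = 54.77 ≈ 54.8 mm.

PW ≈ 54.8 mm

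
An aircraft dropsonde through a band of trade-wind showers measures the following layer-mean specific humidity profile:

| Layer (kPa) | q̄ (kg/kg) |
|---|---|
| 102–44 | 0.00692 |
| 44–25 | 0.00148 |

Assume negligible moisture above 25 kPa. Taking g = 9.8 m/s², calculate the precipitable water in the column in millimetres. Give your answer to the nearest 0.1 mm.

Precipitable water is the column-integrated vapour mass per unit area: PW = (1/g) Σ q̄ Δp, with q in kg/kg and Δp in Pa (1 kg/m² of water = 1 mm).
Layer 102–44 kPa: Δp = 580 hPa = 58000 Pa, q̄ = 0.00692 kg/kg → 0.00692 × 58000 / 9.8 = 40.96 mm
Layer 44–25 kPa: Δp = 190 hPa = 19000 Pa, q̄ = 0.00148 kg/kg → 0.00148 × 19000 / 9.8 = 2.87 mm
PW = 40.96 + 2.87 = 43.83 ≈ 43.8 mm.

PW ≈ 43.8 mm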